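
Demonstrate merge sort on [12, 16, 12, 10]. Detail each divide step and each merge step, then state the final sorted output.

Merge sort trace:

Split: [12, 16, 12, 10] -> [12, 16] and [12, 10]
  Split: [12, 16] -> [12] and [16]
  Merge: [12] + [16] -> [12, 16]
  Split: [12, 10] -> [12] and [10]
  Merge: [12] + [10] -> [10, 12]
Merge: [12, 16] + [10, 12] -> [10, 12, 12, 16]

Final sorted array: [10, 12, 12, 16]

The merge sort proceeds by recursively splitting the array and merging sorted halves.
After all merges, the sorted array is [10, 12, 12, 16].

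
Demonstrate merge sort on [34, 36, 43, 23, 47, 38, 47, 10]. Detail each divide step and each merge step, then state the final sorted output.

Merge sort trace:

Split: [34, 36, 43, 23, 47, 38, 47, 10] -> [34, 36, 43, 23] and [47, 38, 47, 10]
  Split: [34, 36, 43, 23] -> [34, 36] and [43, 23]
    Split: [34, 36] -> [34] and [36]
    Merge: [34] + [36] -> [34, 36]
    Split: [43, 23] -> [43] and [23]
    Merge: [43] + [23] -> [23, 43]
  Merge: [34, 36] + [23, 43] -> [23, 34, 36, 43]
  Split: [47, 38, 47, 10] -> [47, 38] and [47, 10]
    Split: [47, 38] -> [47] and [38]
    Merge: [47] + [38] -> [38, 47]
    Split: [47, 10] -> [47] and [10]
    Merge: [47] + [10] -> [10, 47]
  Merge: [38, 47] + [10, 47] -> [10, 38, 47, 47]
Merge: [23, 34, 36, 43] + [10, 38, 47, 47] -> [10, 23, 34, 36, 38, 43, 47, 47]

Final sorted array: [10, 23, 34, 36, 38, 43, 47, 47]

The merge sort proceeds by recursively splitting the array and merging sorted halves.
After all merges, the sorted array is [10, 23, 34, 36, 38, 43, 47, 47].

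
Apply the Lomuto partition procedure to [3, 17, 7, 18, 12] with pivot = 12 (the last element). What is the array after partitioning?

Lomuto partition with pivot = 12:

Initial array: [3, 17, 7, 18, 12]

arr[0]=3 <= 12: swap with position 0, array becomes [3, 17, 7, 18, 12]
arr[1]=17 > 12: no swap
arr[2]=7 <= 12: swap with position 1, array becomes [3, 7, 17, 18, 12]
arr[3]=18 > 12: no swap

Place pivot at position 2: [3, 7, 12, 18, 17]
Pivot position: 2

After partitioning with pivot 12, the array becomes [3, 7, 12, 18, 17]. The pivot is placed at index 2. All elements to the left of the pivot are <= 12, and all elements to the right are > 12.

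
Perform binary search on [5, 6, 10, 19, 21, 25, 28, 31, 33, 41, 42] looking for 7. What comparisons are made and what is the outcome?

Binary search for 7 in [5, 6, 10, 19, 21, 25, 28, 31, 33, 41, 42]:

lo=0, hi=10, mid=5, arr[mid]=25 -> 25 > 7, search left half
lo=0, hi=4, mid=2, arr[mid]=10 -> 10 > 7, search left half
lo=0, hi=1, mid=0, arr[mid]=5 -> 5 < 7, search right half
lo=1, hi=1, mid=1, arr[mid]=6 -> 6 < 7, search right half
lo=2 > hi=1, target 7 not found

Binary search determines that 7 is not in the array after 4 comparisons. The search space was exhausted without finding the target.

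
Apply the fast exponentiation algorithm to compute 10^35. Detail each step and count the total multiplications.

Computing 10^35 by squaring (build up from 10^1; each line after the first costs one multiplication):

10^1 = 10
10^2 = (10^1)^2 = 10^2 = 100
10^4 = (10^2)^2 = 100^2 = 10000
10^8 = (10^4)^2 = 10000^2 = 100000000
10^16 = (10^8)^2 = 100000000^2 = 10000000000000000
10^17 = 10 * 10^16 = 10 * 10000000000000000 = 100000000000000000
10^34 = (10^17)^2 = 100000000000000000^2 = 10000000000000000000000000000000000
10^35 = 10 * 10^34 = 10 * 10000000000000000000000000000000000 = 100000000000000000000000000000000000

Result: 100000000000000000000000000000000000
Multiplications needed: 7 (7 lines after 10^1)

10^35 = 100000000000000000000000000000000000. Using exponentiation by squaring, this requires 7 multiplications. The key idea: if the exponent is even, square the half-power; if odd, multiply by the base once.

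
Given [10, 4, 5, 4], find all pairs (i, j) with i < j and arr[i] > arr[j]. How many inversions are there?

Finding inversions in [10, 4, 5, 4]:

(0, 1): arr[0]=10 > arr[1]=4
(0, 2): arr[0]=10 > arr[2]=5
(0, 3): arr[0]=10 > arr[3]=4
(2, 3): arr[2]=5 > arr[3]=4

Total inversions: 4

The array has 4 inversion(s): (0,1), (0,2), (0,3), (2,3). Each pair (i,j) satisfies i < j and arr[i] > arr[j].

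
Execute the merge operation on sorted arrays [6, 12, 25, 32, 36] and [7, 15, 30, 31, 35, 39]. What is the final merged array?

Merging process:

Compare 6 vs 7: take 6 from left. Merged: [6]
Compare 12 vs 7: take 7 from right. Merged: [6, 7]
Compare 12 vs 15: take 12 from left. Merged: [6, 7, 12]
Compare 25 vs 15: take 15 from right. Merged: [6, 7, 12, 15]
Compare 25 vs 30: take 25 from left. Merged: [6, 7, 12, 15, 25]
Compare 32 vs 30: take 30 from right. Merged: [6, 7, 12, 15, 25, 30]
Compare 32 vs 31: take 31 from right. Merged: [6, 7, 12, 15, 25, 30, 31]
Compare 32 vs 35: take 32 from left. Merged: [6, 7, 12, 15, 25, 30, 31, 32]
Compare 36 vs 35: take 35 from right. Merged: [6, 7, 12, 15, 25, 30, 31, 32, 35]
Compare 36 vs 39: take 36 from left. Merged: [6, 7, 12, 15, 25, 30, 31, 32, 35, 36]
Append remaining from right: [39]. Merged: [6, 7, 12, 15, 25, 30, 31, 32, 35, 36, 39]

Final merged array: [6, 7, 12, 15, 25, 30, 31, 32, 35, 36, 39]
Total comparisons: 10

The merged array is [6, 7, 12, 15, 25, 30, 31, 32, 35, 36, 39], requiring 10 comparisons. The merge step runs in O(n) time where n is the total number of elements.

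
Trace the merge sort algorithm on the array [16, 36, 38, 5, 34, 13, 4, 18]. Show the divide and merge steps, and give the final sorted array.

Merge sort trace:

Split: [16, 36, 38, 5, 34, 13, 4, 18] -> [16, 36, 38, 5] and [34, 13, 4, 18]
  Split: [16, 36, 38, 5] -> [16, 36] and [38, 5]
    Split: [16, 36] -> [16] and [36]
    Merge: [16] + [36] -> [16, 36]
    Split: [38, 5] -> [38] and [5]
    Merge: [38] + [5] -> [5, 38]
  Merge: [16, 36] + [5, 38] -> [5, 16, 36, 38]
  Split: [34, 13, 4, 18] -> [34, 13] and [4, 18]
    Split: [34, 13] -> [34] and [13]
    Merge: [34] + [13] -> [13, 34]
    Split: [4, 18] -> [4] and [18]
    Merge: [4] + [18] -> [4, 18]
  Merge: [13, 34] + [4, 18] -> [4, 13, 18, 34]
Merge: [5, 16, 36, 38] + [4, 13, 18, 34] -> [4, 5, 13, 16, 18, 34, 36, 38]

Final sorted array: [4, 5, 13, 16, 18, 34, 36, 38]

The merge sort proceeds by recursively splitting the array and merging sorted halves.
After all merges, the sorted array is [4, 5, 13, 16, 18, 34, 36, 38].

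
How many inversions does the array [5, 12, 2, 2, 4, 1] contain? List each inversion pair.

Finding inversions in [5, 12, 2, 2, 4, 1]:

(0, 2): arr[0]=5 > arr[2]=2
(0, 3): arr[0]=5 > arr[3]=2
(0, 4): arr[0]=5 > arr[4]=4
(0, 5): arr[0]=5 > arr[5]=1
(1, 2): arr[1]=12 > arr[2]=2
(1, 3): arr[1]=12 > arr[3]=2
(1, 4): arr[1]=12 > arr[4]=4
(1, 5): arr[1]=12 > arr[5]=1
(2, 5): arr[2]=2 > arr[5]=1
(3, 5): arr[3]=2 > arr[5]=1
(4, 5): arr[4]=4 > arr[5]=1

Total inversions: 11

The array has 11 inversion(s): (0,2), (0,3), (0,4), (0,5), (1,2), (1,3), (1,4), (1,5), (2,5), (3,5), (4,5). Each pair (i,j) satisfies i < j and arr[i] > arr[j].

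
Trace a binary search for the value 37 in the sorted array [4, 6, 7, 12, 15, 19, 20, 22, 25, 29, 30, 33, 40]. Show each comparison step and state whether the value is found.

Binary search for 37 in [4, 6, 7, 12, 15, 19, 20, 22, 25, 29, 30, 33, 40]:

lo=0, hi=12, mid=6, arr[mid]=20 -> 20 < 37, search right half
lo=7, hi=12, mid=9, arr[mid]=29 -> 29 < 37, search right half
lo=10, hi=12, mid=11, arr[mid]=33 -> 33 < 37, search right half
lo=12, hi=12, mid=12, arr[mid]=40 -> 40 > 37, search left half
lo=12 > hi=11, target 37 not found

Binary search determines that 37 is not in the array after 4 comparisons. The search space was exhausted without finding the target.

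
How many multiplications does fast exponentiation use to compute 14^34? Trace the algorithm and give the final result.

Computing 14^34 by squaring (build up from 14^1; each line after the first costs one multiplication):

14^1 = 14
14^2 = (14^1)^2 = 14^2 = 196
14^4 = (14^2)^2 = 196^2 = 38416
14^8 = (14^4)^2 = 38416^2 = 1475789056
14^16 = (14^8)^2 = 1475789056^2 = 2177953337809371136
14^17 = 14 * 14^16 = 14 * 2177953337809371136 = 30491346729331195904
14^34 = (14^17)^2 = 30491346729331195904^2 = 929722225368296217729286886758826377216

Result: 929722225368296217729286886758826377216
Multiplications needed: 6 (6 lines after 14^1)

14^34 = 929722225368296217729286886758826377216. Using exponentiation by squaring, this requires 6 multiplications. The key idea: if the exponent is even, square the half-power; if odd, multiply by the base once.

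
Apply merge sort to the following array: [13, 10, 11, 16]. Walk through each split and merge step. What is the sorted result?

Merge sort trace:

Split: [13, 10, 11, 16] -> [13, 10] and [11, 16]
  Split: [13, 10] -> [13] and [10]
  Merge: [13] + [10] -> [10, 13]
  Split: [11, 16] -> [11] and [16]
  Merge: [11] + [16] -> [11, 16]
Merge: [10, 13] + [11, 16] -> [10, 11, 13, 16]

Final sorted array: [10, 11, 13, 16]

The merge sort proceeds by recursively splitting the array and merging sorted halves.
After all merges, the sorted array is [10, 11, 13, 16].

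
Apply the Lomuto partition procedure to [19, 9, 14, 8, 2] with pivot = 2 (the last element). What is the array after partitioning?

Lomuto partition with pivot = 2:

Initial array: [19, 9, 14, 8, 2]

arr[0]=19 > 2: no swap
arr[1]=9 > 2: no swap
arr[2]=14 > 2: no swap
arr[3]=8 > 2: no swap

Place pivot at position 0: [2, 9, 14, 8, 19]
Pivot position: 0

After partitioning with pivot 2, the array becomes [2, 9, 14, 8, 19]. The pivot is placed at index 0. All elements to the left of the pivot are <= 2, and all elements to the right are > 2.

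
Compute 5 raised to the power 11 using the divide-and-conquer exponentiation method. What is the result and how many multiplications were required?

Computing 5^11 by squaring (build up from 5^1; each line after the first costs one multiplication):

5^1 = 5
5^2 = (5^1)^2 = 5^2 = 25
5^4 = (5^2)^2 = 25^2 = 625
5^5 = 5 * 5^4 = 5 * 625 = 3125
5^10 = (5^5)^2 = 3125^2 = 9765625
5^11 = 5 * 5^10 = 5 * 9765625 = 48828125

Result: 48828125
Multiplications needed: 5 (5 lines after 5^1)

5^11 = 48828125. Using exponentiation by squaring, this requires 5 multiplications. The key idea: if the exponent is even, square the half-power; if odd, multiply by the base once.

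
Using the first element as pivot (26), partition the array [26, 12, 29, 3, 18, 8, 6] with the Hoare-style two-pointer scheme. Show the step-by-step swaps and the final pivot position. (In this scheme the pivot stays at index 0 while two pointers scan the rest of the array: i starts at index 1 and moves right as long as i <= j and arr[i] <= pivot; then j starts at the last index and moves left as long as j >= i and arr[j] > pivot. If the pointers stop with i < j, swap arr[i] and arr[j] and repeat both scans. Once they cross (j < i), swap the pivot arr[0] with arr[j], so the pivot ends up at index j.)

Hoare-style two-pointer partition with pivot = 26:

Initial array: [26, 12, 29, 3, 18, 8, 6]

Pointers start at i = 1, j = 6.
i stops at index 2 (arr[2]=29 > 26), j stops at index 6 (arr[6]=6 <= 26): swap arr[2] and arr[6], array becomes [26, 12, 6, 3, 18, 8, 29]
i ends at 6, j ends at 5: the pointers have crossed (j < i), so scanning stops.

Swap pivot arr[0] with arr[5] to place pivot at position 5: [8, 12, 6, 3, 18, 26, 29]
Pivot position: 5

After partitioning with pivot 26, the array becomes [8, 12, 6, 3, 18, 26, 29]. The pivot is placed at index 5. All elements to the left of the pivot are <= 26, and all elements to the right are > 26.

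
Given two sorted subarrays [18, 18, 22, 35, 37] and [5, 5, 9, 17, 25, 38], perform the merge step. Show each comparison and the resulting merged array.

Merging process:

Compare 18 vs 5: take 5 from right. Merged: [5]
Compare 18 vs 5: take 5 from right. Merged: [5, 5]
Compare 18 vs 9: take 9 from right. Merged: [5, 5, 9]
Compare 18 vs 17: take 17 from right. Merged: [5, 5, 9, 17]
Compare 18 vs 25: take 18 from left. Merged: [5, 5, 9, 17, 18]
Compare 18 vs 25: take 18 from left. Merged: [5, 5, 9, 17, 18, 18]
Compare 22 vs 25: take 22 from left. Merged: [5, 5, 9, 17, 18, 18, 22]
Compare 35 vs 25: take 25 from right. Merged: [5, 5, 9, 17, 18, 18, 22, 25]
Compare 35 vs 38: take 35 from left. Merged: [5, 5, 9, 17, 18, 18, 22, 25, 35]
Compare 37 vs 38: take 37 from left. Merged: [5, 5, 9, 17, 18, 18, 22, 25, 35, 37]
Append remaining from right: [38]. Merged: [5, 5, 9, 17, 18, 18, 22, 25, 35, 37, 38]

Final merged array: [5, 5, 9, 17, 18, 18, 22, 25, 35, 37, 38]
Total comparisons: 10

The merged array is [5, 5, 9, 17, 18, 18, 22, 25, 35, 37, 38], requiring 10 comparisons. The merge step runs in O(n) time where n is the total number of elements.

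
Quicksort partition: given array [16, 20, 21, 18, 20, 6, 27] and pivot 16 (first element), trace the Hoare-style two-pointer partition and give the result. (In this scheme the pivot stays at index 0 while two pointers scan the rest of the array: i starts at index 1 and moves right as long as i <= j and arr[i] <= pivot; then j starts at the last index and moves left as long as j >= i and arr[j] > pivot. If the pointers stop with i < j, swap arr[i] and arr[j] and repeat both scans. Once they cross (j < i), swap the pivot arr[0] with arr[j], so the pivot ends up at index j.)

Hoare-style two-pointer partition with pivot = 16:

Initial array: [16, 20, 21, 18, 20, 6, 27]

Pointers start at i = 1, j = 6.
i stops at index 1 (arr[1]=20 > 16), j stops at index 5 (arr[5]=6 <= 16): swap arr[1] and arr[5], array becomes [16, 6, 21, 18, 20, 20, 27]
i ends at 2, j ends at 1: the pointers have crossed (j < i), so scanning stops.

Swap pivot arr[0] with arr[1] to place pivot at position 1: [6, 16, 21, 18, 20, 20, 27]
Pivot position: 1

After partitioning with pivot 16, the array becomes [6, 16, 21, 18, 20, 20, 27]. The pivot is placed at index 1. All elements to the left of the pivot are <= 16, and all elements to the right are > 16.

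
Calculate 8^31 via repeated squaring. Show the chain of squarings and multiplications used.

Computing 8^31 by squaring (build up from 8^1; each line after the first costs one multiplication):

8^1 = 8
8^2 = (8^1)^2 = 8^2 = 64
8^3 = 8 * 8^2 = 8 * 64 = 512
8^6 = (8^3)^2 = 512^2 = 262144
8^7 = 8 * 8^6 = 8 * 262144 = 2097152
8^14 = (8^7)^2 = 2097152^2 = 4398046511104
8^15 = 8 * 8^14 = 8 * 4398046511104 = 35184372088832
8^30 = (8^15)^2 = 35184372088832^2 = 1237940039285380274899124224
8^31 = 8 * 8^30 = 8 * 1237940039285380274899124224 = 9903520314283042199192993792

Result: 9903520314283042199192993792
Multiplications needed: 8 (8 lines after 8^1)

8^31 = 9903520314283042199192993792. Using exponentiation by squaring, this requires 8 multiplications. The key idea: if the exponent is even, square the half-power; if odd, multiply by the base once.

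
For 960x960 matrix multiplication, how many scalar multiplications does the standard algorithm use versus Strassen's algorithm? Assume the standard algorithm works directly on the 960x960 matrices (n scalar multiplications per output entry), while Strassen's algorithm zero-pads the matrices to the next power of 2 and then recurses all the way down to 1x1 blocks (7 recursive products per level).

Matrix multiplication for 960x960 matrices:

Strassen's algorithm requires power-of-2 dimensions. Pad 960x960 to 1024x1024 (next power of 2).

Standard algorithm: 960^3 = 884736000 multiplications
Strassen's algorithm: 7^(log2(1024)) = 7^10 = 282475249 multiplications
Savings: 884736000 - 282475249 = 602260751 multiplications

Standard: 884736000 multiplications (960^3). Strassen: 282475249 multiplications (7^10, after padding to 1024x1024). Strassen reduces 8 recursive multiplications to 7 at each level.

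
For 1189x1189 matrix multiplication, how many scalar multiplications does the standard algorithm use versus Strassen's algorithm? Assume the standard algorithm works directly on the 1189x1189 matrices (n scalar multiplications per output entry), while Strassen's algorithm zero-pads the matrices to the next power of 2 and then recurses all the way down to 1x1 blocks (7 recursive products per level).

Matrix multiplication for 1189x1189 matrices:

Strassen's algorithm requires power-of-2 dimensions. Pad 1189x1189 to 2048x2048 (next power of 2).

Standard algorithm: 1189^3 = 1680914269 multiplications
Strassen's algorithm: 7^(log2(2048)) = 7^11 = 1977326743 multiplications
Difference: 1680914269 - 1977326743 = -296412474 (Strassen uses MORE here due to padding overhead — for small or just-over-power-of-2 n, padding can outweigh the per-level savings)

Standard: 1680914269 multiplications (1189^3). Strassen: 1977326743 multiplications (7^11, after padding to 2048x2048). Strassen reduces 8 recursive multiplications to 7 at each level.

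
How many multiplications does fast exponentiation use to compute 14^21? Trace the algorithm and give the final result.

Computing 14^21 by squaring (build up from 14^1; each line after the first costs one multiplication):

14^1 = 14
14^2 = (14^1)^2 = 14^2 = 196
14^4 = (14^2)^2 = 196^2 = 38416
14^5 = 14 * 14^4 = 14 * 38416 = 537824
14^10 = (14^5)^2 = 537824^2 = 289254654976
14^20 = (14^10)^2 = 289254654976^2 = 83668255425284801560576
14^21 = 14 * 14^20 = 14 * 83668255425284801560576 = 1171355575953987221848064

Result: 1171355575953987221848064
Multiplications needed: 6 (6 lines after 14^1)

14^21 = 1171355575953987221848064. Using exponentiation by squaring, this requires 6 multiplications. The key idea: if the exponent is even, square the half-power; if odd, multiply by the base once.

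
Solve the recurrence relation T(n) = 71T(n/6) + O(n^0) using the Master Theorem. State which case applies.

Master Theorem for T(n) = 71T(n/6) + O(n^0):

a = 71, b = 6, c = 0
log_b(a) = log_6(71) = 2.3790

Case 1: c = 0 < log_6(71) = 2.3790
T(n) = O(n^(log_6 71))

For T(n) = 71T(n/6) + O(n^0): log_6(71) = 2.3790. This is Case 1 of the Master Theorem (c < log_b(a), work dominated by leaves), giving O(n^(log_6 71)).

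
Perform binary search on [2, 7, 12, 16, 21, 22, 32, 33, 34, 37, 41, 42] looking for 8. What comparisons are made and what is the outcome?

Binary search for 8 in [2, 7, 12, 16, 21, 22, 32, 33, 34, 37, 41, 42]:

lo=0, hi=11, mid=5, arr[mid]=22 -> 22 > 8, search left half
lo=0, hi=4, mid=2, arr[mid]=12 -> 12 > 8, search left half
lo=0, hi=1, mid=0, arr[mid]=2 -> 2 < 8, search right half
lo=1, hi=1, mid=1, arr[mid]=7 -> 7 < 8, search right half
lo=2 > hi=1, target 8 not found

Binary search determines that 8 is not in the array after 4 comparisons. The search space was exhausted without finding the target.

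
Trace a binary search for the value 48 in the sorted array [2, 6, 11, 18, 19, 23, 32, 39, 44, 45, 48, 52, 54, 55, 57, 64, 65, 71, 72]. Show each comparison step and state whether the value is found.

Binary search for 48 in [2, 6, 11, 18, 19, 23, 32, 39, 44, 45, 48, 52, 54, 55, 57, 64, 65, 71, 72]:

lo=0, hi=18, mid=9, arr[mid]=45 -> 45 < 48, search right half
lo=10, hi=18, mid=14, arr[mid]=57 -> 57 > 48, search left half
lo=10, hi=13, mid=11, arr[mid]=52 -> 52 > 48, search left half
lo=10, hi=10, mid=10, arr[mid]=48 -> Found target at index 10!

Binary search finds 48 at index 10 after 4 comparisons. The search repeatedly halves the search space by comparing with the middle element.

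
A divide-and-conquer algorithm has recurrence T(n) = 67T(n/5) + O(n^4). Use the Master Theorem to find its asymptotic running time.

Master Theorem for T(n) = 67T(n/5) + O(n^4):

a = 67, b = 5, c = 4
log_b(a) = log_5(67) = 2.6125

Case 3: c = 4 > log_5(67) = 2.6125
T(n) = O(n^4) = O(n^4)

For T(n) = 67T(n/5) + O(n^4): log_5(67) = 2.6125. This is Case 3 of the Master Theorem (c > log_b(a), work dominated by root), giving O(n^4).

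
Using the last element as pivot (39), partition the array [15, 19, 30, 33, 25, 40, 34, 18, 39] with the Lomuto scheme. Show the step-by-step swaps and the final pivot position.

Lomuto partition with pivot = 39:

Initial array: [15, 19, 30, 33, 25, 40, 34, 18, 39]

arr[0]=15 <= 39: swap with position 0, array becomes [15, 19, 30, 33, 25, 40, 34, 18, 39]
arr[1]=19 <= 39: swap with position 1, array becomes [15, 19, 30, 33, 25, 40, 34, 18, 39]
arr[2]=30 <= 39: swap with position 2, array becomes [15, 19, 30, 33, 25, 40, 34, 18, 39]
arr[3]=33 <= 39: swap with position 3, array becomes [15, 19, 30, 33, 25, 40, 34, 18, 39]
arr[4]=25 <= 39: swap with position 4, array becomes [15, 19, 30, 33, 25, 40, 34, 18, 39]
arr[5]=40 > 39: no swap
arr[6]=34 <= 39: swap with position 5, array becomes [15, 19, 30, 33, 25, 34, 40, 18, 39]
arr[7]=18 <= 39: swap with position 6, array becomes [15, 19, 30, 33, 25, 34, 18, 40, 39]

Place pivot at position 7: [15, 19, 30, 33, 25, 34, 18, 39, 40]
Pivot position: 7

After partitioning with pivot 39, the array becomes [15, 19, 30, 33, 25, 34, 18, 39, 40]. The pivot is placed at index 7. All elements to the left of the pivot are <= 39, and all elements to the right are > 39.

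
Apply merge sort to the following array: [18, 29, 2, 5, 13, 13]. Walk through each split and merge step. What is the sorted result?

Merge sort trace:

Split: [18, 29, 2, 5, 13, 13] -> [18, 29, 2] and [5, 13, 13]
  Split: [18, 29, 2] -> [18] and [29, 2]
    Split: [29, 2] -> [29] and [2]
    Merge: [29] + [2] -> [2, 29]
  Merge: [18] + [2, 29] -> [2, 18, 29]
  Split: [5, 13, 13] -> [5] and [13, 13]
    Split: [13, 13] -> [13] and [13]
    Merge: [13] + [13] -> [13, 13]
  Merge: [5] + [13, 13] -> [5, 13, 13]
Merge: [2, 18, 29] + [5, 13, 13] -> [2, 5, 13, 13, 18, 29]

Final sorted array: [2, 5, 13, 13, 18, 29]

The merge sort proceeds by recursively splitting the array and merging sorted halves.
After all merges, the sorted array is [2, 5, 13, 13, 18, 29].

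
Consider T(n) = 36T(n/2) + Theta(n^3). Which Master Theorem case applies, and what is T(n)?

Master Theorem for T(n) = 36T(n/2) + O(n^3):

a = 36, b = 2, c = 3
log_b(a) = log_2(36) = 5.1699

Case 1: c = 3 < log_2(36) = 5.1699
T(n) = O(n^(log_2 36))

For T(n) = 36T(n/2) + O(n^3): log_2(36) = 5.1699. This is Case 1 of the Master Theorem (c < log_b(a), work dominated by leaves), giving O(n^(log_2 36)).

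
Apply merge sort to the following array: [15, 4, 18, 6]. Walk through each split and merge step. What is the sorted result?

Merge sort trace:

Split: [15, 4, 18, 6] -> [15, 4] and [18, 6]
  Split: [15, 4] -> [15] and [4]
  Merge: [15] + [4] -> [4, 15]
  Split: [18, 6] -> [18] and [6]
  Merge: [18] + [6] -> [6, 18]
Merge: [4, 15] + [6, 18] -> [4, 6, 15, 18]

Final sorted array: [4, 6, 15, 18]

The merge sort proceeds by recursively splitting the array and merging sorted halves.
After all merges, the sorted array is [4, 6, 15, 18].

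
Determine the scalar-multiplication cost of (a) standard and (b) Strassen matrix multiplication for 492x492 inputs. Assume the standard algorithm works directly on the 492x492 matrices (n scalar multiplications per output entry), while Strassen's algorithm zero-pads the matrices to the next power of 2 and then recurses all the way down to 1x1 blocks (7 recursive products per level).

Matrix multiplication for 492x492 matrices:

Strassen's algorithm requires power-of-2 dimensions. Pad 492x492 to 512x512 (next power of 2).

Standard algorithm: 492^3 = 119095488 multiplications
Strassen's algorithm: 7^(log2(512)) = 7^9 = 40353607 multiplications
Savings: 119095488 - 40353607 = 78741881 multiplications

Standard: 119095488 multiplications (492^3). Strassen: 40353607 multiplications (7^9, after padding to 512x512). Strassen reduces 8 recursive multiplications to 7 at each level.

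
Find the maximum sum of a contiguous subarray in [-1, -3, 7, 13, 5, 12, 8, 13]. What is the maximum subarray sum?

Using Kadane's algorithm on [-1, -3, 7, 13, 5, 12, 8, 13]:

Scanning through the array:
Position 1 (value -3): max_ending_here = -3, max_so_far = -1
Position 2 (value 7): max_ending_here = 7, max_so_far = 7
Position 3 (value 13): max_ending_here = 20, max_so_far = 20
Position 4 (value 5): max_ending_here = 25, max_so_far = 25
Position 5 (value 12): max_ending_here = 37, max_so_far = 37
Position 6 (value 8): max_ending_here = 45, max_so_far = 45
Position 7 (value 13): max_ending_here = 58, max_so_far = 58

Maximum subarray: [7, 13, 5, 12, 8, 13]
Maximum sum: 58

The maximum subarray is [7, 13, 5, 12, 8, 13] with sum 58. This subarray runs from index 2 to index 7.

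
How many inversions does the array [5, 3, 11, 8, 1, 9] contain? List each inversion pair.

Finding inversions in [5, 3, 11, 8, 1, 9]:

(0, 1): arr[0]=5 > arr[1]=3
(0, 4): arr[0]=5 > arr[4]=1
(1, 4): arr[1]=3 > arr[4]=1
(2, 3): arr[2]=11 > arr[3]=8
(2, 4): arr[2]=11 > arr[4]=1
(2, 5): arr[2]=11 > arr[5]=9
(3, 4): arr[3]=8 > arr[4]=1

Total inversions: 7

The array has 7 inversion(s): (0,1), (0,4), (1,4), (2,3), (2,4), (2,5), (3,4). Each pair (i,j) satisfies i < j and arr[i] > arr[j].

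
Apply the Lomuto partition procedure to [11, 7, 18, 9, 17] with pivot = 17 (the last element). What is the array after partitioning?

Lomuto partition with pivot = 17:

Initial array: [11, 7, 18, 9, 17]

arr[0]=11 <= 17: swap with position 0, array becomes [11, 7, 18, 9, 17]
arr[1]=7 <= 17: swap with position 1, array becomes [11, 7, 18, 9, 17]
arr[2]=18 > 17: no swap
arr[3]=9 <= 17: swap with position 2, array becomes [11, 7, 9, 18, 17]

Place pivot at position 3: [11, 7, 9, 17, 18]
Pivot position: 3

After partitioning with pivot 17, the array becomes [11, 7, 9, 17, 18]. The pivot is placed at index 3. All elements to the left of the pivot are <= 17, and all elements to the right are > 17.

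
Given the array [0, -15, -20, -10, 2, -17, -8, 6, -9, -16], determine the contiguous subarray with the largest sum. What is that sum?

Using Kadane's algorithm on [0, -15, -20, -10, 2, -17, -8, 6, -9, -16]:

Scanning through the array:
Position 1 (value -15): max_ending_here = -15, max_so_far = 0
Position 2 (value -20): max_ending_here = -20, max_so_far = 0
Position 3 (value -10): max_ending_here = -10, max_so_far = 0
Position 4 (value 2): max_ending_here = 2, max_so_far = 2
Position 5 (value -17): max_ending_here = -15, max_so_far = 2
Position 6 (value -8): max_ending_here = -8, max_so_far = 2
Position 7 (value 6): max_ending_here = 6, max_so_far = 6
Position 8 (value -9): max_ending_here = -3, max_so_far = 6
Position 9 (value -16): max_ending_here = -16, max_so_far = 6

Maximum subarray: [6]
Maximum sum: 6

The maximum subarray is [6] with sum 6. This subarray runs from index 7 to index 7.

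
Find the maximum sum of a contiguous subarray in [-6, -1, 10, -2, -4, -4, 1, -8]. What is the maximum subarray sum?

Using Kadane's algorithm on [-6, -1, 10, -2, -4, -4, 1, -8]:

Scanning through the array:
Position 1 (value -1): max_ending_here = -1, max_so_far = -1
Position 2 (value 10): max_ending_here = 10, max_so_far = 10
Position 3 (value -2): max_ending_here = 8, max_so_far = 10
Position 4 (value -4): max_ending_here = 4, max_so_far = 10
Position 5 (value -4): max_ending_here = 0, max_so_far = 10
Position 6 (value 1): max_ending_here = 1, max_so_far = 10
Position 7 (value -8): max_ending_here = -7, max_so_far = 10

Maximum subarray: [10]
Maximum sum: 10

The maximum subarray is [10] with sum 10. This subarray runs from index 2 to index 2.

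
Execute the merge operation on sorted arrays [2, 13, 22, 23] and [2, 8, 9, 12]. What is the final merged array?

Merging process:

Compare 2 vs 2: take 2 from left. Merged: [2]
Compare 13 vs 2: take 2 from right. Merged: [2, 2]
Compare 13 vs 8: take 8 from right. Merged: [2, 2, 8]
Compare 13 vs 9: take 9 from right. Merged: [2, 2, 8, 9]
Compare 13 vs 12: take 12 from right. Merged: [2, 2, 8, 9, 12]
Append remaining from left: [13, 22, 23]. Merged: [2, 2, 8, 9, 12, 13, 22, 23]

Final merged array: [2, 2, 8, 9, 12, 13, 22, 23]
Total comparisons: 5

The merged array is [2, 2, 8, 9, 12, 13, 22, 23], requiring 5 comparisons. The merge step runs in O(n) time where n is the total number of elements.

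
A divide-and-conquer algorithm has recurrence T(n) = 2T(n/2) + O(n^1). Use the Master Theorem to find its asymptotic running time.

Master Theorem for T(n) = 2T(n/2) + O(n^1):

a = 2, b = 2, c = 1
log_b(a) = log_2(2) = 1.0000

Case 2: c = 1 = log_2(2) = 1.0000
T(n) = O(n^1 log n) = O(n log n)

For T(n) = 2T(n/2) + O(n^1): log_2(2) = 1.0000. This is Case 2 of the Master Theorem (c = log_b(a), equal work at all levels), giving O(n log n).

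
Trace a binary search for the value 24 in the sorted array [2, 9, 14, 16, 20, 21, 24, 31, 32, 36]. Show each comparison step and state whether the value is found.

Binary search for 24 in [2, 9, 14, 16, 20, 21, 24, 31, 32, 36]:

lo=0, hi=9, mid=4, arr[mid]=20 -> 20 < 24, search right half
lo=5, hi=9, mid=7, arr[mid]=31 -> 31 > 24, search left half
lo=5, hi=6, mid=5, arr[mid]=21 -> 21 < 24, search right half
lo=6, hi=6, mid=6, arr[mid]=24 -> Found target at index 6!

Binary search finds 24 at index 6 after 4 comparisons. The search repeatedly halves the search space by comparing with the middle element.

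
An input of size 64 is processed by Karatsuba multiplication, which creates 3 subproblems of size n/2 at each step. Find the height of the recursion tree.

For divide and conquer with division factor 2:

Problem sizes at each level:
Level 0: 64
Level 1: 32
Level 2: 16
Level 3: 8
Level 4: 4
Level 5: 2
Level 6: 1

The root is level 0 and the size-1 base case is level 6 (the tree spans levels 0 through 6, i.e. 7 levels counting the root), so the depth is the number of divisions: log_2(64) = 6

The recursion tree depth is log_2(64) = 6. At each level, the problem size is divided by 2, so it takes 6 divisions to reduce to a base case of size 1. The algorithm makes 3 recursive calls at each level.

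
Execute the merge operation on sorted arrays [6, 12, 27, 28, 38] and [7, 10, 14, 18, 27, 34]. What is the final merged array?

Merging process:

Compare 6 vs 7: take 6 from left. Merged: [6]
Compare 12 vs 7: take 7 from right. Merged: [6, 7]
Compare 12 vs 10: take 10 from right. Merged: [6, 7, 10]
Compare 12 vs 14: take 12 from left. Merged: [6, 7, 10, 12]
Compare 27 vs 14: take 14 from right. Merged: [6, 7, 10, 12, 14]
Compare 27 vs 18: take 18 from right. Merged: [6, 7, 10, 12, 14, 18]
Compare 27 vs 27: take 27 from left. Merged: [6, 7, 10, 12, 14, 18, 27]
Compare 28 vs 27: take 27 from right. Merged: [6, 7, 10, 12, 14, 18, 27, 27]
Compare 28 vs 34: take 28 from left. Merged: [6, 7, 10, 12, 14, 18, 27, 27, 28]
Compare 38 vs 34: take 34 from right. Merged: [6, 7, 10, 12, 14, 18, 27, 27, 28, 34]
Append remaining from left: [38]. Merged: [6, 7, 10, 12, 14, 18, 27, 27, 28, 34, 38]

Final merged array: [6, 7, 10, 12, 14, 18, 27, 27, 28, 34, 38]
Total comparisons: 10

The merged array is [6, 7, 10, 12, 14, 18, 27, 27, 28, 34, 38], requiring 10 comparisons. The merge step runs in O(n) time where n is the total number of elements.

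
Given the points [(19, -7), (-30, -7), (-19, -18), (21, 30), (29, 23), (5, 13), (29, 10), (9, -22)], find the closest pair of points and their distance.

Computing all pairwise distances among 8 points:

d((19, -7), (-30, -7)) = 49.0
d((19, -7), (-19, -18)) = 39.5601
d((19, -7), (21, 30)) = 37.054
d((19, -7), (29, 23)) = 31.6228
d((19, -7), (5, 13)) = 24.4131
d((19, -7), (29, 10)) = 19.7231
d((19, -7), (9, -22)) = 18.0278
d((-30, -7), (-19, -18)) = 15.5563
d((-30, -7), (21, 30)) = 63.0079
d((-30, -7), (29, 23)) = 66.1891
d((-30, -7), (5, 13)) = 40.3113
d((-30, -7), (29, 10)) = 61.4003
d((-30, -7), (9, -22)) = 41.7852
d((-19, -18), (21, 30)) = 62.482
d((-19, -18), (29, 23)) = 63.1269
d((-19, -18), (5, 13)) = 39.2046
d((-19, -18), (29, 10)) = 55.5698
d((-19, -18), (9, -22)) = 28.2843
d((21, 30), (29, 23)) = 10.6301 <-- minimum
d((21, 30), (5, 13)) = 23.3452
d((21, 30), (29, 10)) = 21.5407
d((21, 30), (9, -22)) = 53.3667
d((29, 23), (5, 13)) = 26.0
d((29, 23), (29, 10)) = 13.0
d((29, 23), (9, -22)) = 49.2443
d((5, 13), (29, 10)) = 24.1868
d((5, 13), (9, -22)) = 35.2278
d((29, 10), (9, -22)) = 37.7359

Closest pair: (21, 30) and (29, 23) with distance 10.6301

The closest pair is (21, 30) and (29, 23) with Euclidean distance 10.6301. For 8 points, brute-force pairwise comparison is shown above. For large n, the divide-and-conquer algorithm (sort by x, recurse on halves, check the dividing strip) achieves O(n log n).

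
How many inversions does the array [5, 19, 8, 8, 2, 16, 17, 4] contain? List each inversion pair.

Finding inversions in [5, 19, 8, 8, 2, 16, 17, 4]:

(0, 4): arr[0]=5 > arr[4]=2
(0, 7): arr[0]=5 > arr[7]=4
(1, 2): arr[1]=19 > arr[2]=8
(1, 3): arr[1]=19 > arr[3]=8
(1, 4): arr[1]=19 > arr[4]=2
(1, 5): arr[1]=19 > arr[5]=16
(1, 6): arr[1]=19 > arr[6]=17
(1, 7): arr[1]=19 > arr[7]=4
(2, 4): arr[2]=8 > arr[4]=2
(2, 7): arr[2]=8 > arr[7]=4
(3, 4): arr[3]=8 > arr[4]=2
(3, 7): arr[3]=8 > arr[7]=4
(5, 7): arr[5]=16 > arr[7]=4
(6, 7): arr[6]=17 > arr[7]=4

Total inversions: 14

The array has 14 inversion(s): (0,4), (0,7), (1,2), (1,3), (1,4), (1,5), (1,6), (1,7), (2,4), (2,7), (3,4), (3,7), (5,7), (6,7). Each pair (i,j) satisfies i < j and arr[i] > arr[j].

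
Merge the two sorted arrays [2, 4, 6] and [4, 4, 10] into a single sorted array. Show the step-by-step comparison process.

Merging process:

Compare 2 vs 4: take 2 from left. Merged: [2]
Compare 4 vs 4: take 4 from left. Merged: [2, 4]
Compare 6 vs 4: take 4 from right. Merged: [2, 4, 4]
Compare 6 vs 4: take 4 from right. Merged: [2, 4, 4, 4]
Compare 6 vs 10: take 6 from left. Merged: [2, 4, 4, 4, 6]
Append remaining from right: [10]. Merged: [2, 4, 4, 4, 6, 10]

Final merged array: [2, 4, 4, 4, 6, 10]
Total comparisons: 5

The merged array is [2, 4, 4, 4, 6, 10], requiring 5 comparisons. The merge step runs in O(n) time where n is the total number of elements.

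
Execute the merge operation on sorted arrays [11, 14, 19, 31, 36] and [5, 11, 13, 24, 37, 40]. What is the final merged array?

Merging process:

Compare 11 vs 5: take 5 from right. Merged: [5]
Compare 11 vs 11: take 11 from left. Merged: [5, 11]
Compare 14 vs 11: take 11 from right. Merged: [5, 11, 11]
Compare 14 vs 13: take 13 from right. Merged: [5, 11, 11, 13]
Compare 14 vs 24: take 14 from left. Merged: [5, 11, 11, 13, 14]
Compare 19 vs 24: take 19 from left. Merged: [5, 11, 11, 13, 14, 19]
Compare 31 vs 24: take 24 from right. Merged: [5, 11, 11, 13, 14, 19, 24]
Compare 31 vs 37: take 31 from left. Merged: [5, 11, 11, 13, 14, 19, 24, 31]
Compare 36 vs 37: take 36 from left. Merged: [5, 11, 11, 13, 14, 19, 24, 31, 36]
Append remaining from right: [37, 40]. Merged: [5, 11, 11, 13, 14, 19, 24, 31, 36, 37, 40]

Final merged array: [5, 11, 11, 13, 14, 19, 24, 31, 36, 37, 40]
Total comparisons: 9

The merged array is [5, 11, 11, 13, 14, 19, 24, 31, 36, 37, 40], requiring 9 comparisons. The merge step runs in O(n) time where n is the total number of elements.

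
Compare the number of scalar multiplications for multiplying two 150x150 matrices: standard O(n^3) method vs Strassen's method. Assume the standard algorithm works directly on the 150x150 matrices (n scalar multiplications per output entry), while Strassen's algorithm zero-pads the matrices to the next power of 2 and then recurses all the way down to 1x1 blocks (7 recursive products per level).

Matrix multiplication for 150x150 matrices:

Strassen's algorithm requires power-of-2 dimensions. Pad 150x150 to 256x256 (next power of 2).

Standard algorithm: 150^3 = 3375000 multiplications
Strassen's algorithm: 7^(log2(256)) = 7^8 = 5764801 multiplications
Difference: 3375000 - 5764801 = -2389801 (Strassen uses MORE here due to padding overhead — for small or just-over-power-of-2 n, padding can outweigh the per-level savings)

Standard: 3375000 multiplications (150^3). Strassen: 5764801 multiplications (7^8, after padding to 256x256). Strassen reduces 8 recursive multiplications to 7 at each level.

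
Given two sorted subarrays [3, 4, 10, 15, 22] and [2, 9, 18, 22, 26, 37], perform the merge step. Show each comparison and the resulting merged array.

Merging process:

Compare 3 vs 2: take 2 from right. Merged: [2]
Compare 3 vs 9: take 3 from left. Merged: [2, 3]
Compare 4 vs 9: take 4 from left. Merged: [2, 3, 4]
Compare 10 vs 9: take 9 from right. Merged: [2, 3, 4, 9]
Compare 10 vs 18: take 10 from left. Merged: [2, 3, 4, 9, 10]
Compare 15 vs 18: take 15 from left. Merged: [2, 3, 4, 9, 10, 15]
Compare 22 vs 18: take 18 from right. Merged: [2, 3, 4, 9, 10, 15, 18]
Compare 22 vs 22: take 22 from left. Merged: [2, 3, 4, 9, 10, 15, 18, 22]
Append remaining from right: [22, 26, 37]. Merged: [2, 3, 4, 9, 10, 15, 18, 22, 22, 26, 37]

Final merged array: [2, 3, 4, 9, 10, 15, 18, 22, 22, 26, 37]
Total comparisons: 8

The merged array is [2, 3, 4, 9, 10, 15, 18, 22, 22, 26, 37], requiring 8 comparisons. The merge step runs in O(n) time where n is the total number of elements.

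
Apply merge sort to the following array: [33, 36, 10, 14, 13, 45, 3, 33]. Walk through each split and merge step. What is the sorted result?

Merge sort trace:

Split: [33, 36, 10, 14, 13, 45, 3, 33] -> [33, 36, 10, 14] and [13, 45, 3, 33]
  Split: [33, 36, 10, 14] -> [33, 36] and [10, 14]
    Split: [33, 36] -> [33] and [36]
    Merge: [33] + [36] -> [33, 36]
    Split: [10, 14] -> [10] and [14]
    Merge: [10] + [14] -> [10, 14]
  Merge: [33, 36] + [10, 14] -> [10, 14, 33, 36]
  Split: [13, 45, 3, 33] -> [13, 45] and [3, 33]
    Split: [13, 45] -> [13] and [45]
    Merge: [13] + [45] -> [13, 45]
    Split: [3, 33] -> [3] and [33]
    Merge: [3] + [33] -> [3, 33]
  Merge: [13, 45] + [3, 33] -> [3, 13, 33, 45]
Merge: [10, 14, 33, 36] + [3, 13, 33, 45] -> [3, 10, 13, 14, 33, 33, 36, 45]

Final sorted array: [3, 10, 13, 14, 33, 33, 36, 45]

The merge sort proceeds by recursively splitting the array and merging sorted halves.
After all merges, the sorted array is [3, 10, 13, 14, 33, 33, 36, 45].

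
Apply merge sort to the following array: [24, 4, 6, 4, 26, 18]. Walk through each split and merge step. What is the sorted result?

Merge sort trace:

Split: [24, 4, 6, 4, 26, 18] -> [24, 4, 6] and [4, 26, 18]
  Split: [24, 4, 6] -> [24] and [4, 6]
    Split: [4, 6] -> [4] and [6]
    Merge: [4] + [6] -> [4, 6]
  Merge: [24] + [4, 6] -> [4, 6, 24]
  Split: [4, 26, 18] -> [4] and [26, 18]
    Split: [26, 18] -> [26] and [18]
    Merge: [26] + [18] -> [18, 26]
  Merge: [4] + [18, 26] -> [4, 18, 26]
Merge: [4, 6, 24] + [4, 18, 26] -> [4, 4, 6, 18, 24, 26]

Final sorted array: [4, 4, 6, 18, 24, 26]

The merge sort proceeds by recursively splitting the array and merging sorted halves.
After all merges, the sorted array is [4, 4, 6, 18, 24, 26].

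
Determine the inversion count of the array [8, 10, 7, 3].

Finding inversions in [8, 10, 7, 3]:

(0, 2): arr[0]=8 > arr[2]=7
(0, 3): arr[0]=8 > arr[3]=3
(1, 2): arr[1]=10 > arr[2]=7
(1, 3): arr[1]=10 > arr[3]=3
(2, 3): arr[2]=7 > arr[3]=3

Total inversions: 5

The array has 5 inversion(s): (0,2), (0,3), (1,2), (1,3), (2,3). Each pair (i,j) satisfies i < j and arr[i] > arr[j].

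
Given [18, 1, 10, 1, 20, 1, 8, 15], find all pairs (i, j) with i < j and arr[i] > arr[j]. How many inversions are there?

Finding inversions in [18, 1, 10, 1, 20, 1, 8, 15]:

(0, 1): arr[0]=18 > arr[1]=1
(0, 2): arr[0]=18 > arr[2]=10
(0, 3): arr[0]=18 > arr[3]=1
(0, 5): arr[0]=18 > arr[5]=1
(0, 6): arr[0]=18 > arr[6]=8
(0, 7): arr[0]=18 > arr[7]=15
(2, 3): arr[2]=10 > arr[3]=1
(2, 5): arr[2]=10 > arr[5]=1
(2, 6): arr[2]=10 > arr[6]=8
(4, 5): arr[4]=20 > arr[5]=1
(4, 6): arr[4]=20 > arr[6]=8
(4, 7): arr[4]=20 > arr[7]=15

Total inversions: 12

The array has 12 inversion(s): (0,1), (0,2), (0,3), (0,5), (0,6), (0,7), (2,3), (2,5), (2,6), (4,5), (4,6), (4,7). Each pair (i,j) satisfies i < j and arr[i] > arr[j].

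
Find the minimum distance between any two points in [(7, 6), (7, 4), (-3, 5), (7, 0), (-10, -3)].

Computing all pairwise distances among 5 points:

d((7, 6), (7, 4)) = 2.0 <-- minimum
d((7, 6), (-3, 5)) = 10.0499
d((7, 6), (7, 0)) = 6.0
d((7, 6), (-10, -3)) = 19.2354
d((7, 4), (-3, 5)) = 10.0499
d((7, 4), (7, 0)) = 4.0
d((7, 4), (-10, -3)) = 18.3848
d((-3, 5), (7, 0)) = 11.1803
d((-3, 5), (-10, -3)) = 10.6301
d((7, 0), (-10, -3)) = 17.2627

Closest pair: (7, 6) and (7, 4) with distance 2.0

The closest pair is (7, 6) and (7, 4) with Euclidean distance 2.0. For 5 points, brute-force pairwise comparison is shown above. For large n, the divide-and-conquer algorithm (sort by x, recurse on halves, check the dividing strip) achieves O(n log n).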